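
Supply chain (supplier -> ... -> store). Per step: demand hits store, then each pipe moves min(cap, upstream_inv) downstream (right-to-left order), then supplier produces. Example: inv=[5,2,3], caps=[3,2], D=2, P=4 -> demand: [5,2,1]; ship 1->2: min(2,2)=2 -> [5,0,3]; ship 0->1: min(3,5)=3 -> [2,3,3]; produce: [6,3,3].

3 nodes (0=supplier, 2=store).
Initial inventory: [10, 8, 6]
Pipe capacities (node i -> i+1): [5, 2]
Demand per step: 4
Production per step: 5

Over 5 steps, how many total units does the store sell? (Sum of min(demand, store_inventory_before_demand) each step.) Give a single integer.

Answer: 14

Derivation:
Step 1: sold=4 (running total=4) -> [10 11 4]
Step 2: sold=4 (running total=8) -> [10 14 2]
Step 3: sold=2 (running total=10) -> [10 17 2]
Step 4: sold=2 (running total=12) -> [10 20 2]
Step 5: sold=2 (running total=14) -> [10 23 2]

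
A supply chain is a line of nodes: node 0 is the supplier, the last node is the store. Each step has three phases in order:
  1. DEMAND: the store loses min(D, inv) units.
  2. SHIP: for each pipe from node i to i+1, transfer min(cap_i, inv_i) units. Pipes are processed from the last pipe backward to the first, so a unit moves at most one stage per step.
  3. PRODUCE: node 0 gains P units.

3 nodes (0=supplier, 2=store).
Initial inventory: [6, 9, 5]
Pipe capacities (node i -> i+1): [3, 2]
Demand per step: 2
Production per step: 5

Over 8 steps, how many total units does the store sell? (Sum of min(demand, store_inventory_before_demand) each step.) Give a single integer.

Answer: 16

Derivation:
Step 1: sold=2 (running total=2) -> [8 10 5]
Step 2: sold=2 (running total=4) -> [10 11 5]
Step 3: sold=2 (running total=6) -> [12 12 5]
Step 4: sold=2 (running total=8) -> [14 13 5]
Step 5: sold=2 (running total=10) -> [16 14 5]
Step 6: sold=2 (running total=12) -> [18 15 5]
Step 7: sold=2 (running total=14) -> [20 16 5]
Step 8: sold=2 (running total=16) -> [22 17 5]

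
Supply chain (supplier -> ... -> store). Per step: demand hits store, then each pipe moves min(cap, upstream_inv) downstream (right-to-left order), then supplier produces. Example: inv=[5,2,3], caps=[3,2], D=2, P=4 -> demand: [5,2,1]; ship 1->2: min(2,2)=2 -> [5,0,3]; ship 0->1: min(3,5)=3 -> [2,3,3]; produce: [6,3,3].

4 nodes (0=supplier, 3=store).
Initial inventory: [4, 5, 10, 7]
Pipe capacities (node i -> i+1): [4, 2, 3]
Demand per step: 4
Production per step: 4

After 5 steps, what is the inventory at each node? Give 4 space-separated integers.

Step 1: demand=4,sold=4 ship[2->3]=3 ship[1->2]=2 ship[0->1]=4 prod=4 -> inv=[4 7 9 6]
Step 2: demand=4,sold=4 ship[2->3]=3 ship[1->2]=2 ship[0->1]=4 prod=4 -> inv=[4 9 8 5]
Step 3: demand=4,sold=4 ship[2->3]=3 ship[1->2]=2 ship[0->1]=4 prod=4 -> inv=[4 11 7 4]
Step 4: demand=4,sold=4 ship[2->3]=3 ship[1->2]=2 ship[0->1]=4 prod=4 -> inv=[4 13 6 3]
Step 5: demand=4,sold=3 ship[2->3]=3 ship[1->2]=2 ship[0->1]=4 prod=4 -> inv=[4 15 5 3]

4 15 5 3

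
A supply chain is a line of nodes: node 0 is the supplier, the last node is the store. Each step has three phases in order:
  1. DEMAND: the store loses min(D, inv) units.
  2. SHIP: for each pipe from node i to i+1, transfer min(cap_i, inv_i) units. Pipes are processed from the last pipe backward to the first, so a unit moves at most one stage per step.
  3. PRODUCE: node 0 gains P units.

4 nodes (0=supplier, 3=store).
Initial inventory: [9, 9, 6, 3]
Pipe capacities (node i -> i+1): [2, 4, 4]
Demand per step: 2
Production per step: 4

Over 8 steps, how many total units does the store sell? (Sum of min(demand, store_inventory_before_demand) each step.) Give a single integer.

Answer: 16

Derivation:
Step 1: sold=2 (running total=2) -> [11 7 6 5]
Step 2: sold=2 (running total=4) -> [13 5 6 7]
Step 3: sold=2 (running total=6) -> [15 3 6 9]
Step 4: sold=2 (running total=8) -> [17 2 5 11]
Step 5: sold=2 (running total=10) -> [19 2 3 13]
Step 6: sold=2 (running total=12) -> [21 2 2 14]
Step 7: sold=2 (running total=14) -> [23 2 2 14]
Step 8: sold=2 (running total=16) -> [25 2 2 14]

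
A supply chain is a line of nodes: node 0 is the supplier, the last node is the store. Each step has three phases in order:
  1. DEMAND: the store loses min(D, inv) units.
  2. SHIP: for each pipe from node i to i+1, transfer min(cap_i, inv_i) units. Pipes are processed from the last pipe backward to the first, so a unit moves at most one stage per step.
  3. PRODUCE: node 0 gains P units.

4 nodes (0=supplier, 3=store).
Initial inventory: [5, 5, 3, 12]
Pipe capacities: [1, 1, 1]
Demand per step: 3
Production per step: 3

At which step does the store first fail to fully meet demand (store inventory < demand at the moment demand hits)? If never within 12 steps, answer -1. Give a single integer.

Step 1: demand=3,sold=3 ship[2->3]=1 ship[1->2]=1 ship[0->1]=1 prod=3 -> [7 5 3 10]
Step 2: demand=3,sold=3 ship[2->3]=1 ship[1->2]=1 ship[0->1]=1 prod=3 -> [9 5 3 8]
Step 3: demand=3,sold=3 ship[2->3]=1 ship[1->2]=1 ship[0->1]=1 prod=3 -> [11 5 3 6]
Step 4: demand=3,sold=3 ship[2->3]=1 ship[1->2]=1 ship[0->1]=1 prod=3 -> [13 5 3 4]
Step 5: demand=3,sold=3 ship[2->3]=1 ship[1->2]=1 ship[0->1]=1 prod=3 -> [15 5 3 2]
Step 6: demand=3,sold=2 ship[2->3]=1 ship[1->2]=1 ship[0->1]=1 prod=3 -> [17 5 3 1]
Step 7: demand=3,sold=1 ship[2->3]=1 ship[1->2]=1 ship[0->1]=1 prod=3 -> [19 5 3 1]
Step 8: demand=3,sold=1 ship[2->3]=1 ship[1->2]=1 ship[0->1]=1 prod=3 -> [21 5 3 1]
Step 9: demand=3,sold=1 ship[2->3]=1 ship[1->2]=1 ship[0->1]=1 prod=3 -> [23 5 3 1]
Step 10: demand=3,sold=1 ship[2->3]=1 ship[1->2]=1 ship[0->1]=1 prod=3 -> [25 5 3 1]
Step 11: demand=3,sold=1 ship[2->3]=1 ship[1->2]=1 ship[0->1]=1 prod=3 -> [27 5 3 1]
Step 12: demand=3,sold=1 ship[2->3]=1 ship[1->2]=1 ship[0->1]=1 prod=3 -> [29 5 3 1]
First stockout at step 6

6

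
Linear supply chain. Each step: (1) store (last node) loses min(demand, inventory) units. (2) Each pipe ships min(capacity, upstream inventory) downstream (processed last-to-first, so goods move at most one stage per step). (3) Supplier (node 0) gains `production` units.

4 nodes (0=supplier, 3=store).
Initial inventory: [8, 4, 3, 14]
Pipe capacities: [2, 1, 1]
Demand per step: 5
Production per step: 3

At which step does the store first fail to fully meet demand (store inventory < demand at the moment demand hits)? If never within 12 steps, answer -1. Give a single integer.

Step 1: demand=5,sold=5 ship[2->3]=1 ship[1->2]=1 ship[0->1]=2 prod=3 -> [9 5 3 10]
Step 2: demand=5,sold=5 ship[2->3]=1 ship[1->2]=1 ship[0->1]=2 prod=3 -> [10 6 3 6]
Step 3: demand=5,sold=5 ship[2->3]=1 ship[1->2]=1 ship[0->1]=2 prod=3 -> [11 7 3 2]
Step 4: demand=5,sold=2 ship[2->3]=1 ship[1->2]=1 ship[0->1]=2 prod=3 -> [12 8 3 1]
Step 5: demand=5,sold=1 ship[2->3]=1 ship[1->2]=1 ship[0->1]=2 prod=3 -> [13 9 3 1]
Step 6: demand=5,sold=1 ship[2->3]=1 ship[1->2]=1 ship[0->1]=2 prod=3 -> [14 10 3 1]
Step 7: demand=5,sold=1 ship[2->3]=1 ship[1->2]=1 ship[0->1]=2 prod=3 -> [15 11 3 1]
Step 8: demand=5,sold=1 ship[2->3]=1 ship[1->2]=1 ship[0->1]=2 prod=3 -> [16 12 3 1]
Step 9: demand=5,sold=1 ship[2->3]=1 ship[1->2]=1 ship[0->1]=2 prod=3 -> [17 13 3 1]
Step 10: demand=5,sold=1 ship[2->3]=1 ship[1->2]=1 ship[0->1]=2 prod=3 -> [18 14 3 1]
Step 11: demand=5,sold=1 ship[2->3]=1 ship[1->2]=1 ship[0->1]=2 prod=3 -> [19 15 3 1]
Step 12: demand=5,sold=1 ship[2->3]=1 ship[1->2]=1 ship[0->1]=2 prod=3 -> [20 16 3 1]
First stockout at step 4

4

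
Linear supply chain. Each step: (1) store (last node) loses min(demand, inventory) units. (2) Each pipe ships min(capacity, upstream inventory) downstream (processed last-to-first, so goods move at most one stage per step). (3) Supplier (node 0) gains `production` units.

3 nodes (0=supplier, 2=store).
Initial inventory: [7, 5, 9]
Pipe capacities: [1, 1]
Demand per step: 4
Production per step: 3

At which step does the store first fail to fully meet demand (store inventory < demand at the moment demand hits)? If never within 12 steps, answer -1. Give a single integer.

Step 1: demand=4,sold=4 ship[1->2]=1 ship[0->1]=1 prod=3 -> [9 5 6]
Step 2: demand=4,sold=4 ship[1->2]=1 ship[0->1]=1 prod=3 -> [11 5 3]
Step 3: demand=4,sold=3 ship[1->2]=1 ship[0->1]=1 prod=3 -> [13 5 1]
Step 4: demand=4,sold=1 ship[1->2]=1 ship[0->1]=1 prod=3 -> [15 5 1]
Step 5: demand=4,sold=1 ship[1->2]=1 ship[0->1]=1 prod=3 -> [17 5 1]
Step 6: demand=4,sold=1 ship[1->2]=1 ship[0->1]=1 prod=3 -> [19 5 1]
Step 7: demand=4,sold=1 ship[1->2]=1 ship[0->1]=1 prod=3 -> [21 5 1]
Step 8: demand=4,sold=1 ship[1->2]=1 ship[0->1]=1 prod=3 -> [23 5 1]
Step 9: demand=4,sold=1 ship[1->2]=1 ship[0->1]=1 prod=3 -> [25 5 1]
Step 10: demand=4,sold=1 ship[1->2]=1 ship[0->1]=1 prod=3 -> [27 5 1]
Step 11: demand=4,sold=1 ship[1->2]=1 ship[0->1]=1 prod=3 -> [29 5 1]
Step 12: demand=4,sold=1 ship[1->2]=1 ship[0->1]=1 prod=3 -> [31 5 1]
First stockout at step 3

3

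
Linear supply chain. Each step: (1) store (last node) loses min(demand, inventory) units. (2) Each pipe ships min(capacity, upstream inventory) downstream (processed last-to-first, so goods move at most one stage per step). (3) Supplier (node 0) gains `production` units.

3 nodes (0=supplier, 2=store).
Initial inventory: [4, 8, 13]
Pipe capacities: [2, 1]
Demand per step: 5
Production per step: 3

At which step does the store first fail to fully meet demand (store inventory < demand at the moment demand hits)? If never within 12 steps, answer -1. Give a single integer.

Step 1: demand=5,sold=5 ship[1->2]=1 ship[0->1]=2 prod=3 -> [5 9 9]
Step 2: demand=5,sold=5 ship[1->2]=1 ship[0->1]=2 prod=3 -> [6 10 5]
Step 3: demand=5,sold=5 ship[1->2]=1 ship[0->1]=2 prod=3 -> [7 11 1]
Step 4: demand=5,sold=1 ship[1->2]=1 ship[0->1]=2 prod=3 -> [8 12 1]
Step 5: demand=5,sold=1 ship[1->2]=1 ship[0->1]=2 prod=3 -> [9 13 1]
Step 6: demand=5,sold=1 ship[1->2]=1 ship[0->1]=2 prod=3 -> [10 14 1]
Step 7: demand=5,sold=1 ship[1->2]=1 ship[0->1]=2 prod=3 -> [11 15 1]
Step 8: demand=5,sold=1 ship[1->2]=1 ship[0->1]=2 prod=3 -> [12 16 1]
Step 9: demand=5,sold=1 ship[1->2]=1 ship[0->1]=2 prod=3 -> [13 17 1]
Step 10: demand=5,sold=1 ship[1->2]=1 ship[0->1]=2 prod=3 -> [14 18 1]
Step 11: demand=5,sold=1 ship[1->2]=1 ship[0->1]=2 prod=3 -> [15 19 1]
Step 12: demand=5,sold=1 ship[1->2]=1 ship[0->1]=2 prod=3 -> [16 20 1]
First stockout at step 4

4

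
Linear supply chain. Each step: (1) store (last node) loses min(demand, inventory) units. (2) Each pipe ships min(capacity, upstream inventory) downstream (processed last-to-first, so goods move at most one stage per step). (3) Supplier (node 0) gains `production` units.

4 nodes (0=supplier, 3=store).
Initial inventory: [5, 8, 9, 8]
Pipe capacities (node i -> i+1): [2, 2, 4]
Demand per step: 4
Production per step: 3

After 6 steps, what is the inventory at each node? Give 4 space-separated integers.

Step 1: demand=4,sold=4 ship[2->3]=4 ship[1->2]=2 ship[0->1]=2 prod=3 -> inv=[6 8 7 8]
Step 2: demand=4,sold=4 ship[2->3]=4 ship[1->2]=2 ship[0->1]=2 prod=3 -> inv=[7 8 5 8]
Step 3: demand=4,sold=4 ship[2->3]=4 ship[1->2]=2 ship[0->1]=2 prod=3 -> inv=[8 8 3 8]
Step 4: demand=4,sold=4 ship[2->3]=3 ship[1->2]=2 ship[0->1]=2 prod=3 -> inv=[9 8 2 7]
Step 5: demand=4,sold=4 ship[2->3]=2 ship[1->2]=2 ship[0->1]=2 prod=3 -> inv=[10 8 2 5]
Step 6: demand=4,sold=4 ship[2->3]=2 ship[1->2]=2 ship[0->1]=2 prod=3 -> inv=[11 8 2 3]

11 8 2 3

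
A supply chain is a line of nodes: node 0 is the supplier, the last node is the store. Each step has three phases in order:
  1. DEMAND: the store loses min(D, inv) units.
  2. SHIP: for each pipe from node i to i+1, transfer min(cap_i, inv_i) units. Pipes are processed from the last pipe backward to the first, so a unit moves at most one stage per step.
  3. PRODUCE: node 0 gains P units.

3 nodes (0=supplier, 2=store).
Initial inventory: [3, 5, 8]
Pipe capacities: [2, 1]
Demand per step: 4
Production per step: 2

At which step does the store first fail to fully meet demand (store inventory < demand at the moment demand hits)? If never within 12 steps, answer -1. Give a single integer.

Step 1: demand=4,sold=4 ship[1->2]=1 ship[0->1]=2 prod=2 -> [3 6 5]
Step 2: demand=4,sold=4 ship[1->2]=1 ship[0->1]=2 prod=2 -> [3 7 2]
Step 3: demand=4,sold=2 ship[1->2]=1 ship[0->1]=2 prod=2 -> [3 8 1]
Step 4: demand=4,sold=1 ship[1->2]=1 ship[0->1]=2 prod=2 -> [3 9 1]
Step 5: demand=4,sold=1 ship[1->2]=1 ship[0->1]=2 prod=2 -> [3 10 1]
Step 6: demand=4,sold=1 ship[1->2]=1 ship[0->1]=2 prod=2 -> [3 11 1]
Step 7: demand=4,sold=1 ship[1->2]=1 ship[0->1]=2 prod=2 -> [3 12 1]
Step 8: demand=4,sold=1 ship[1->2]=1 ship[0->1]=2 prod=2 -> [3 13 1]
Step 9: demand=4,sold=1 ship[1->2]=1 ship[0->1]=2 prod=2 -> [3 14 1]
Step 10: demand=4,sold=1 ship[1->2]=1 ship[0->1]=2 prod=2 -> [3 15 1]
Step 11: demand=4,sold=1 ship[1->2]=1 ship[0->1]=2 prod=2 -> [3 16 1]
Step 12: demand=4,sold=1 ship[1->2]=1 ship[0->1]=2 prod=2 -> [3 17 1]
First stockout at step 3

3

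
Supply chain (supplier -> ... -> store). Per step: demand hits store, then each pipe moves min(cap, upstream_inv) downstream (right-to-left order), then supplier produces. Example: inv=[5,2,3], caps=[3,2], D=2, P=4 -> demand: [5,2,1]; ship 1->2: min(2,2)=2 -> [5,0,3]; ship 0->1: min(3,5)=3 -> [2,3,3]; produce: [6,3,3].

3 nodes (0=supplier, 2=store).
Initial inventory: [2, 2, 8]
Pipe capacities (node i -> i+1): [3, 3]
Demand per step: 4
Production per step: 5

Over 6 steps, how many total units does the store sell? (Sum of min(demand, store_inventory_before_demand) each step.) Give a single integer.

Step 1: sold=4 (running total=4) -> [5 2 6]
Step 2: sold=4 (running total=8) -> [7 3 4]
Step 3: sold=4 (running total=12) -> [9 3 3]
Step 4: sold=3 (running total=15) -> [11 3 3]
Step 5: sold=3 (running total=18) -> [13 3 3]
Step 6: sold=3 (running total=21) -> [15 3 3]

Answer: 21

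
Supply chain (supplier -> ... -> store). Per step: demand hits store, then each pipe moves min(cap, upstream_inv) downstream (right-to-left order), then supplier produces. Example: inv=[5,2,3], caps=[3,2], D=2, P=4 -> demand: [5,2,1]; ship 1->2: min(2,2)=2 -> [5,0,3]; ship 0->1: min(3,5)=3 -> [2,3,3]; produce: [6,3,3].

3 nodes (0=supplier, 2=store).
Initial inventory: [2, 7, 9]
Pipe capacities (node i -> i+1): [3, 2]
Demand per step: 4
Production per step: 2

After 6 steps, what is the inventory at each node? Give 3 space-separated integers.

Step 1: demand=4,sold=4 ship[1->2]=2 ship[0->1]=2 prod=2 -> inv=[2 7 7]
Step 2: demand=4,sold=4 ship[1->2]=2 ship[0->1]=2 prod=2 -> inv=[2 7 5]
Step 3: demand=4,sold=4 ship[1->2]=2 ship[0->1]=2 prod=2 -> inv=[2 7 3]
Step 4: demand=4,sold=3 ship[1->2]=2 ship[0->1]=2 prod=2 -> inv=[2 7 2]
Step 5: demand=4,sold=2 ship[1->2]=2 ship[0->1]=2 prod=2 -> inv=[2 7 2]
Step 6: demand=4,sold=2 ship[1->2]=2 ship[0->1]=2 prod=2 -> inv=[2 7 2]

2 7 2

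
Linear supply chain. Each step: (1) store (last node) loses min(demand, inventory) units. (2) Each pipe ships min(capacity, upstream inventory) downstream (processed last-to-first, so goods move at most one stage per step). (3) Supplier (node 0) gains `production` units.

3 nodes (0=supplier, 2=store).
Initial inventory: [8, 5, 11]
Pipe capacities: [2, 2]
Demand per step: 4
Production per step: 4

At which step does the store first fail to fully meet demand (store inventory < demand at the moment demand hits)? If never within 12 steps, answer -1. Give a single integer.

Step 1: demand=4,sold=4 ship[1->2]=2 ship[0->1]=2 prod=4 -> [10 5 9]
Step 2: demand=4,sold=4 ship[1->2]=2 ship[0->1]=2 prod=4 -> [12 5 7]
Step 3: demand=4,sold=4 ship[1->2]=2 ship[0->1]=2 prod=4 -> [14 5 5]
Step 4: demand=4,sold=4 ship[1->2]=2 ship[0->1]=2 prod=4 -> [16 5 3]
Step 5: demand=4,sold=3 ship[1->2]=2 ship[0->1]=2 prod=4 -> [18 5 2]
Step 6: demand=4,sold=2 ship[1->2]=2 ship[0->1]=2 prod=4 -> [20 5 2]
Step 7: demand=4,sold=2 ship[1->2]=2 ship[0->1]=2 prod=4 -> [22 5 2]
Step 8: demand=4,sold=2 ship[1->2]=2 ship[0->1]=2 prod=4 -> [24 5 2]
Step 9: demand=4,sold=2 ship[1->2]=2 ship[0->1]=2 prod=4 -> [26 5 2]
Step 10: demand=4,sold=2 ship[1->2]=2 ship[0->1]=2 prod=4 -> [28 5 2]
Step 11: demand=4,sold=2 ship[1->2]=2 ship[0->1]=2 prod=4 -> [30 5 2]
Step 12: demand=4,sold=2 ship[1->2]=2 ship[0->1]=2 prod=4 -> [32 5 2]
First stockout at step 5

5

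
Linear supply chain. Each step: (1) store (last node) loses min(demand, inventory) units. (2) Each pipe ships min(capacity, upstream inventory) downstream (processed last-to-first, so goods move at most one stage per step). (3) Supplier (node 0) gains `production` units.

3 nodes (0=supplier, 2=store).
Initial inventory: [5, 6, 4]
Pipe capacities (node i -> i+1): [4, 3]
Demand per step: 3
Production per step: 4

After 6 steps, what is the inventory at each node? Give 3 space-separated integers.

Step 1: demand=3,sold=3 ship[1->2]=3 ship[0->1]=4 prod=4 -> inv=[5 7 4]
Step 2: demand=3,sold=3 ship[1->2]=3 ship[0->1]=4 prod=4 -> inv=[5 8 4]
Step 3: demand=3,sold=3 ship[1->2]=3 ship[0->1]=4 prod=4 -> inv=[5 9 4]
Step 4: demand=3,sold=3 ship[1->2]=3 ship[0->1]=4 prod=4 -> inv=[5 10 4]
Step 5: demand=3,sold=3 ship[1->2]=3 ship[0->1]=4 prod=4 -> inv=[5 11 4]
Step 6: demand=3,sold=3 ship[1->2]=3 ship[0->1]=4 prod=4 -> inv=[5 12 4]

5 12 4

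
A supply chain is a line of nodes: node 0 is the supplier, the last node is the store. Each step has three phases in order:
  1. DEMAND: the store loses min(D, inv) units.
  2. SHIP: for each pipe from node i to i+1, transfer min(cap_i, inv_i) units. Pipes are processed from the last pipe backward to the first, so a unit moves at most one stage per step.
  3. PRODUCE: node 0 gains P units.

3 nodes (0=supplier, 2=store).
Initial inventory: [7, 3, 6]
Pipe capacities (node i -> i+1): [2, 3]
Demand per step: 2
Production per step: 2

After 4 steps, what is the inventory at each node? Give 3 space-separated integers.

Step 1: demand=2,sold=2 ship[1->2]=3 ship[0->1]=2 prod=2 -> inv=[7 2 7]
Step 2: demand=2,sold=2 ship[1->2]=2 ship[0->1]=2 prod=2 -> inv=[7 2 7]
Step 3: demand=2,sold=2 ship[1->2]=2 ship[0->1]=2 prod=2 -> inv=[7 2 7]
Step 4: demand=2,sold=2 ship[1->2]=2 ship[0->1]=2 prod=2 -> inv=[7 2 7]

7 2 7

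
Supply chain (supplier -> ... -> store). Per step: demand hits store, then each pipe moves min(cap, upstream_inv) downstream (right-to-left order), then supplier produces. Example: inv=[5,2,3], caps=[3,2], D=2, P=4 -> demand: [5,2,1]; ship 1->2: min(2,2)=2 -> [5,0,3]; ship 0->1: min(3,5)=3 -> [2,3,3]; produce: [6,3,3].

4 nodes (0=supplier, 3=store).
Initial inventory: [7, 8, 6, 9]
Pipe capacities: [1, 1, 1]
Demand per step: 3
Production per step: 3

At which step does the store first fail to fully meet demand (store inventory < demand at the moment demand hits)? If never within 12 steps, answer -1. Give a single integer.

Step 1: demand=3,sold=3 ship[2->3]=1 ship[1->2]=1 ship[0->1]=1 prod=3 -> [9 8 6 7]
Step 2: demand=3,sold=3 ship[2->3]=1 ship[1->2]=1 ship[0->1]=1 prod=3 -> [11 8 6 5]
Step 3: demand=3,sold=3 ship[2->3]=1 ship[1->2]=1 ship[0->1]=1 prod=3 -> [13 8 6 3]
Step 4: demand=3,sold=3 ship[2->3]=1 ship[1->2]=1 ship[0->1]=1 prod=3 -> [15 8 6 1]
Step 5: demand=3,sold=1 ship[2->3]=1 ship[1->2]=1 ship[0->1]=1 prod=3 -> [17 8 6 1]
Step 6: demand=3,sold=1 ship[2->3]=1 ship[1->2]=1 ship[0->1]=1 prod=3 -> [19 8 6 1]
Step 7: demand=3,sold=1 ship[2->3]=1 ship[1->2]=1 ship[0->1]=1 prod=3 -> [21 8 6 1]
Step 8: demand=3,sold=1 ship[2->3]=1 ship[1->2]=1 ship[0->1]=1 prod=3 -> [23 8 6 1]
Step 9: demand=3,sold=1 ship[2->3]=1 ship[1->2]=1 ship[0->1]=1 prod=3 -> [25 8 6 1]
Step 10: demand=3,sold=1 ship[2->3]=1 ship[1->2]=1 ship[0->1]=1 prod=3 -> [27 8 6 1]
Step 11: demand=3,sold=1 ship[2->3]=1 ship[1->2]=1 ship[0->1]=1 prod=3 -> [29 8 6 1]
Step 12: demand=3,sold=1 ship[2->3]=1 ship[1->2]=1 ship[0->1]=1 prod=3 -> [31 8 6 1]
First stockout at step 5

5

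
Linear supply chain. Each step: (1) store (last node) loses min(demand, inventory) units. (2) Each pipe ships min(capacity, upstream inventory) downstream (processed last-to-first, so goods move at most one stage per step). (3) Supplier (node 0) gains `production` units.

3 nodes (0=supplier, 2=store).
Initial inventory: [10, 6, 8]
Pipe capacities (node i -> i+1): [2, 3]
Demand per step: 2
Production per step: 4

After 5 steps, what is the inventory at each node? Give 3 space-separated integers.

Step 1: demand=2,sold=2 ship[1->2]=3 ship[0->1]=2 prod=4 -> inv=[12 5 9]
Step 2: demand=2,sold=2 ship[1->2]=3 ship[0->1]=2 prod=4 -> inv=[14 4 10]
Step 3: demand=2,sold=2 ship[1->2]=3 ship[0->1]=2 prod=4 -> inv=[16 3 11]
Step 4: demand=2,sold=2 ship[1->2]=3 ship[0->1]=2 prod=4 -> inv=[18 2 12]
Step 5: demand=2,sold=2 ship[1->2]=2 ship[0->1]=2 prod=4 -> inv=[20 2 12]

20 2 12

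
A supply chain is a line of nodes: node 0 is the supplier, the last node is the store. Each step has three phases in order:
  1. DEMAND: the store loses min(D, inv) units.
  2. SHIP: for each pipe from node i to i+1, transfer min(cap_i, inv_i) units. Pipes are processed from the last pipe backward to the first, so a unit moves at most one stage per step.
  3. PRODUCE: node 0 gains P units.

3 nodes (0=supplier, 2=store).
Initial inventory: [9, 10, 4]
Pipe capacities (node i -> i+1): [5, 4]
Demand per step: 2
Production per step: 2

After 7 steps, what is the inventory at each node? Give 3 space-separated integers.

Step 1: demand=2,sold=2 ship[1->2]=4 ship[0->1]=5 prod=2 -> inv=[6 11 6]
Step 2: demand=2,sold=2 ship[1->2]=4 ship[0->1]=5 prod=2 -> inv=[3 12 8]
Step 3: demand=2,sold=2 ship[1->2]=4 ship[0->1]=3 prod=2 -> inv=[2 11 10]
Step 4: demand=2,sold=2 ship[1->2]=4 ship[0->1]=2 prod=2 -> inv=[2 9 12]
Step 5: demand=2,sold=2 ship[1->2]=4 ship[0->1]=2 prod=2 -> inv=[2 7 14]
Step 6: demand=2,sold=2 ship[1->2]=4 ship[0->1]=2 prod=2 -> inv=[2 5 16]
Step 7: demand=2,sold=2 ship[1->2]=4 ship[0->1]=2 prod=2 -> inv=[2 3 18]

2 3 18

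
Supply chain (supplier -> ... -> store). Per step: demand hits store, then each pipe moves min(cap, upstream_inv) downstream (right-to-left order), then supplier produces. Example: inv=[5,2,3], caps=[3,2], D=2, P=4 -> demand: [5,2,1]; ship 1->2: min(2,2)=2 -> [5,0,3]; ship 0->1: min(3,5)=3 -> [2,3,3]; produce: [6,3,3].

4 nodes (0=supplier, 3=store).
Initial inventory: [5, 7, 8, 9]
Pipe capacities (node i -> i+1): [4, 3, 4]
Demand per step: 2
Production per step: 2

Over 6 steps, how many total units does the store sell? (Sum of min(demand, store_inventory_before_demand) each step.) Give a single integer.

Answer: 12

Derivation:
Step 1: sold=2 (running total=2) -> [3 8 7 11]
Step 2: sold=2 (running total=4) -> [2 8 6 13]
Step 3: sold=2 (running total=6) -> [2 7 5 15]
Step 4: sold=2 (running total=8) -> [2 6 4 17]
Step 5: sold=2 (running total=10) -> [2 5 3 19]
Step 6: sold=2 (running total=12) -> [2 4 3 20]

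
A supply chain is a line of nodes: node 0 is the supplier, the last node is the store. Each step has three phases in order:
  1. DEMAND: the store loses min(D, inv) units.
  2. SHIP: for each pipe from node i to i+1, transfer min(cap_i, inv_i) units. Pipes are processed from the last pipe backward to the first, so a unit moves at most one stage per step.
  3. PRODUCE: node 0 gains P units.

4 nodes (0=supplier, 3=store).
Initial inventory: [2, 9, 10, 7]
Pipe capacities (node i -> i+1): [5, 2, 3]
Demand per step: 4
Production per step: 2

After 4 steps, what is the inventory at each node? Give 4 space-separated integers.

Step 1: demand=4,sold=4 ship[2->3]=3 ship[1->2]=2 ship[0->1]=2 prod=2 -> inv=[2 9 9 6]
Step 2: demand=4,sold=4 ship[2->3]=3 ship[1->2]=2 ship[0->1]=2 prod=2 -> inv=[2 9 8 5]
Step 3: demand=4,sold=4 ship[2->3]=3 ship[1->2]=2 ship[0->1]=2 prod=2 -> inv=[2 9 7 4]
Step 4: demand=4,sold=4 ship[2->3]=3 ship[1->2]=2 ship[0->1]=2 prod=2 -> inv=[2 9 6 3]

2 9 6 3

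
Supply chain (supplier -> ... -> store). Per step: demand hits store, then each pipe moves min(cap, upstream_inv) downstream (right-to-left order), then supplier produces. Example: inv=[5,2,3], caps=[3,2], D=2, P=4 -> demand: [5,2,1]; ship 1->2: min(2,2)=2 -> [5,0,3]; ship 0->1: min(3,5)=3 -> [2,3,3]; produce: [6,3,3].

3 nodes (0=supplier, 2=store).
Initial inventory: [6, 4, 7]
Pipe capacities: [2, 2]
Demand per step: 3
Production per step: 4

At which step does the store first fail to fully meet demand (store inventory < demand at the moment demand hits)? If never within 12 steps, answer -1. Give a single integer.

Step 1: demand=3,sold=3 ship[1->2]=2 ship[0->1]=2 prod=4 -> [8 4 6]
Step 2: demand=3,sold=3 ship[1->2]=2 ship[0->1]=2 prod=4 -> [10 4 5]
Step 3: demand=3,sold=3 ship[1->2]=2 ship[0->1]=2 prod=4 -> [12 4 4]
Step 4: demand=3,sold=3 ship[1->2]=2 ship[0->1]=2 prod=4 -> [14 4 3]
Step 5: demand=3,sold=3 ship[1->2]=2 ship[0->1]=2 prod=4 -> [16 4 2]
Step 6: demand=3,sold=2 ship[1->2]=2 ship[0->1]=2 prod=4 -> [18 4 2]
Step 7: demand=3,sold=2 ship[1->2]=2 ship[0->1]=2 prod=4 -> [20 4 2]
Step 8: demand=3,sold=2 ship[1->2]=2 ship[0->1]=2 prod=4 -> [22 4 2]
Step 9: demand=3,sold=2 ship[1->2]=2 ship[0->1]=2 prod=4 -> [24 4 2]
Step 10: demand=3,sold=2 ship[1->2]=2 ship[0->1]=2 prod=4 -> [26 4 2]
Step 11: demand=3,sold=2 ship[1->2]=2 ship[0->1]=2 prod=4 -> [28 4 2]
Step 12: demand=3,sold=2 ship[1->2]=2 ship[0->1]=2 prod=4 -> [30 4 2]
First stockout at step 6

6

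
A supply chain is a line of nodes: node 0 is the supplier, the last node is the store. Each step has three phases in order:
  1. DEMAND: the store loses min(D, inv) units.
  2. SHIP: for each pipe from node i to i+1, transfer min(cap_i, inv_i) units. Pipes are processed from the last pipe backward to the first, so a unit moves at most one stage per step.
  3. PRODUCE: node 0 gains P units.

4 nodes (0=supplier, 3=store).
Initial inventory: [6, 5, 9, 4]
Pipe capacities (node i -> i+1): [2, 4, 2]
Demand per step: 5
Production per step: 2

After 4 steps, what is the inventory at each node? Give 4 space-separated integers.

Step 1: demand=5,sold=4 ship[2->3]=2 ship[1->2]=4 ship[0->1]=2 prod=2 -> inv=[6 3 11 2]
Step 2: demand=5,sold=2 ship[2->3]=2 ship[1->2]=3 ship[0->1]=2 prod=2 -> inv=[6 2 12 2]
Step 3: demand=5,sold=2 ship[2->3]=2 ship[1->2]=2 ship[0->1]=2 prod=2 -> inv=[6 2 12 2]
Step 4: demand=5,sold=2 ship[2->3]=2 ship[1->2]=2 ship[0->1]=2 prod=2 -> inv=[6 2 12 2]

6 2 12 2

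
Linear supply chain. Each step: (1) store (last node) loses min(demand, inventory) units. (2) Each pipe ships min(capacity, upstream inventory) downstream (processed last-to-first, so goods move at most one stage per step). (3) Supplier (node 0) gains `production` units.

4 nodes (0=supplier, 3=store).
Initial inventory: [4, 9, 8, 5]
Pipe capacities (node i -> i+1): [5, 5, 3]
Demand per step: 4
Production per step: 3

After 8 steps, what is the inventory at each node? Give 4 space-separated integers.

Step 1: demand=4,sold=4 ship[2->3]=3 ship[1->2]=5 ship[0->1]=4 prod=3 -> inv=[3 8 10 4]
Step 2: demand=4,sold=4 ship[2->3]=3 ship[1->2]=5 ship[0->1]=3 prod=3 -> inv=[3 6 12 3]
Step 3: demand=4,sold=3 ship[2->3]=3 ship[1->2]=5 ship[0->1]=3 prod=3 -> inv=[3 4 14 3]
Step 4: demand=4,sold=3 ship[2->3]=3 ship[1->2]=4 ship[0->1]=3 prod=3 -> inv=[3 3 15 3]
Step 5: demand=4,sold=3 ship[2->3]=3 ship[1->2]=3 ship[0->1]=3 prod=3 -> inv=[3 3 15 3]
Step 6: demand=4,sold=3 ship[2->3]=3 ship[1->2]=3 ship[0->1]=3 prod=3 -> inv=[3 3 15 3]
Step 7: demand=4,sold=3 ship[2->3]=3 ship[1->2]=3 ship[0->1]=3 prod=3 -> inv=[3 3 15 3]
Step 8: demand=4,sold=3 ship[2->3]=3 ship[1->2]=3 ship[0->1]=3 prod=3 -> inv=[3 3 15 3]

3 3 15 3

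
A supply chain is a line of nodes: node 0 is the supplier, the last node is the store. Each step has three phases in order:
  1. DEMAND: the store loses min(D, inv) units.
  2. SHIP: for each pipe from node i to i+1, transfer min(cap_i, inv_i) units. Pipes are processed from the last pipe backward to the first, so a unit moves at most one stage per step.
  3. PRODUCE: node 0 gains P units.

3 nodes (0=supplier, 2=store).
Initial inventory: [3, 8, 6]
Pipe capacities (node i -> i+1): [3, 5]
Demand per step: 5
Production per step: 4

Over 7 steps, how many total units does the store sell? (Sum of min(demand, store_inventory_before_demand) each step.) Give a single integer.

Answer: 29

Derivation:
Step 1: sold=5 (running total=5) -> [4 6 6]
Step 2: sold=5 (running total=10) -> [5 4 6]
Step 3: sold=5 (running total=15) -> [6 3 5]
Step 4: sold=5 (running total=20) -> [7 3 3]
Step 5: sold=3 (running total=23) -> [8 3 3]
Step 6: sold=3 (running total=26) -> [9 3 3]
Step 7: sold=3 (running total=29) -> [10 3 3]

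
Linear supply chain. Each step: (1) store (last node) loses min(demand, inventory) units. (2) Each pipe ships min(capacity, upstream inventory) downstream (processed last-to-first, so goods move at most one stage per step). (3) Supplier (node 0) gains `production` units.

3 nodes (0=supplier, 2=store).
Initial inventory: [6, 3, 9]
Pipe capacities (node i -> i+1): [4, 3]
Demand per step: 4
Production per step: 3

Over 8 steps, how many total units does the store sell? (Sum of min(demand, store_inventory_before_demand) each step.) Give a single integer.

Step 1: sold=4 (running total=4) -> [5 4 8]
Step 2: sold=4 (running total=8) -> [4 5 7]
Step 3: sold=4 (running total=12) -> [3 6 6]
Step 4: sold=4 (running total=16) -> [3 6 5]
Step 5: sold=4 (running total=20) -> [3 6 4]
Step 6: sold=4 (running total=24) -> [3 6 3]
Step 7: sold=3 (running total=27) -> [3 6 3]
Step 8: sold=3 (running total=30) -> [3 6 3]

Answer: 30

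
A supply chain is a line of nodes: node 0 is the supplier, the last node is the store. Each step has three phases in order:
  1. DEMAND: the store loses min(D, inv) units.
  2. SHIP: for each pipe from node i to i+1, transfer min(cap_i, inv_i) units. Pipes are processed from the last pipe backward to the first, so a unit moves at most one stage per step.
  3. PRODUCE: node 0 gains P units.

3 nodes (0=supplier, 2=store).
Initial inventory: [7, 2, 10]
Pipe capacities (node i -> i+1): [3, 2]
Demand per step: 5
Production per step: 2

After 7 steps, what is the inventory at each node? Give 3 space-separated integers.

Step 1: demand=5,sold=5 ship[1->2]=2 ship[0->1]=3 prod=2 -> inv=[6 3 7]
Step 2: demand=5,sold=5 ship[1->2]=2 ship[0->1]=3 prod=2 -> inv=[5 4 4]
Step 3: demand=5,sold=4 ship[1->2]=2 ship[0->1]=3 prod=2 -> inv=[4 5 2]
Step 4: demand=5,sold=2 ship[1->2]=2 ship[0->1]=3 prod=2 -> inv=[3 6 2]
Step 5: demand=5,sold=2 ship[1->2]=2 ship[0->1]=3 prod=2 -> inv=[2 7 2]
Step 6: demand=5,sold=2 ship[1->2]=2 ship[0->1]=2 prod=2 -> inv=[2 7 2]
Step 7: demand=5,sold=2 ship[1->2]=2 ship[0->1]=2 prod=2 -> inv=[2 7 2]

2 7 2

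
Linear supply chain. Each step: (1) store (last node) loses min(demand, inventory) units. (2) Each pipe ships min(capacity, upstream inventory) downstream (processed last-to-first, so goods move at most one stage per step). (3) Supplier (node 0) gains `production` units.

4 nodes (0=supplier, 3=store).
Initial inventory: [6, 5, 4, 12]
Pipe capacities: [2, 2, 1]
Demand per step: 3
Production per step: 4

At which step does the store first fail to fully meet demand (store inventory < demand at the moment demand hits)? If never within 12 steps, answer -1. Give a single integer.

Step 1: demand=3,sold=3 ship[2->3]=1 ship[1->2]=2 ship[0->1]=2 prod=4 -> [8 5 5 10]
Step 2: demand=3,sold=3 ship[2->3]=1 ship[1->2]=2 ship[0->1]=2 prod=4 -> [10 5 6 8]
Step 3: demand=3,sold=3 ship[2->3]=1 ship[1->2]=2 ship[0->1]=2 prod=4 -> [12 5 7 6]
Step 4: demand=3,sold=3 ship[2->3]=1 ship[1->2]=2 ship[0->1]=2 prod=4 -> [14 5 8 4]
Step 5: demand=3,sold=3 ship[2->3]=1 ship[1->2]=2 ship[0->1]=2 prod=4 -> [16 5 9 2]
Step 6: demand=3,sold=2 ship[2->3]=1 ship[1->2]=2 ship[0->1]=2 prod=4 -> [18 5 10 1]
Step 7: demand=3,sold=1 ship[2->3]=1 ship[1->2]=2 ship[0->1]=2 prod=4 -> [20 5 11 1]
Step 8: demand=3,sold=1 ship[2->3]=1 ship[1->2]=2 ship[0->1]=2 prod=4 -> [22 5 12 1]
Step 9: demand=3,sold=1 ship[2->3]=1 ship[1->2]=2 ship[0->1]=2 prod=4 -> [24 5 13 1]
Step 10: demand=3,sold=1 ship[2->3]=1 ship[1->2]=2 ship[0->1]=2 prod=4 -> [26 5 14 1]
Step 11: demand=3,sold=1 ship[2->3]=1 ship[1->2]=2 ship[0->1]=2 prod=4 -> [28 5 15 1]
Step 12: demand=3,sold=1 ship[2->3]=1 ship[1->2]=2 ship[0->1]=2 prod=4 -> [30 5 16 1]
First stockout at step 6

6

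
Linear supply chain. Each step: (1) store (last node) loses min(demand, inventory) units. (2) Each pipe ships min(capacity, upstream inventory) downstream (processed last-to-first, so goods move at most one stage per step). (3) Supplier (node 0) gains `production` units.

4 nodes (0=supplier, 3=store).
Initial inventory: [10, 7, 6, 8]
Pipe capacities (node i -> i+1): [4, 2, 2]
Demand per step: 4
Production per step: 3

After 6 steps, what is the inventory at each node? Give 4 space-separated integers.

Step 1: demand=4,sold=4 ship[2->3]=2 ship[1->2]=2 ship[0->1]=4 prod=3 -> inv=[9 9 6 6]
Step 2: demand=4,sold=4 ship[2->3]=2 ship[1->2]=2 ship[0->1]=4 prod=3 -> inv=[8 11 6 4]
Step 3: demand=4,sold=4 ship[2->3]=2 ship[1->2]=2 ship[0->1]=4 prod=3 -> inv=[7 13 6 2]
Step 4: demand=4,sold=2 ship[2->3]=2 ship[1->2]=2 ship[0->1]=4 prod=3 -> inv=[6 15 6 2]
Step 5: demand=4,sold=2 ship[2->3]=2 ship[1->2]=2 ship[0->1]=4 prod=3 -> inv=[5 17 6 2]
Step 6: demand=4,sold=2 ship[2->3]=2 ship[1->2]=2 ship[0->1]=4 prod=3 -> inv=[4 19 6 2]

4 19 6 2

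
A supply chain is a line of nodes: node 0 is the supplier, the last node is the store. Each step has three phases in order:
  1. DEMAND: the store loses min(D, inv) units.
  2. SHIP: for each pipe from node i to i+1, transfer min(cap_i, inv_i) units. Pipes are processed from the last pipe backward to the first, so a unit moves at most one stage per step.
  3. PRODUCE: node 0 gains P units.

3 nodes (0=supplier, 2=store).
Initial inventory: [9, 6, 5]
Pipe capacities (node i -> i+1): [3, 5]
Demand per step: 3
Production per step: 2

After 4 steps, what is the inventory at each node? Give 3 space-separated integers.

Step 1: demand=3,sold=3 ship[1->2]=5 ship[0->1]=3 prod=2 -> inv=[8 4 7]
Step 2: demand=3,sold=3 ship[1->2]=4 ship[0->1]=3 prod=2 -> inv=[7 3 8]
Step 3: demand=3,sold=3 ship[1->2]=3 ship[0->1]=3 prod=2 -> inv=[6 3 8]
Step 4: demand=3,sold=3 ship[1->2]=3 ship[0->1]=3 prod=2 -> inv=[5 3 8]

5 3 8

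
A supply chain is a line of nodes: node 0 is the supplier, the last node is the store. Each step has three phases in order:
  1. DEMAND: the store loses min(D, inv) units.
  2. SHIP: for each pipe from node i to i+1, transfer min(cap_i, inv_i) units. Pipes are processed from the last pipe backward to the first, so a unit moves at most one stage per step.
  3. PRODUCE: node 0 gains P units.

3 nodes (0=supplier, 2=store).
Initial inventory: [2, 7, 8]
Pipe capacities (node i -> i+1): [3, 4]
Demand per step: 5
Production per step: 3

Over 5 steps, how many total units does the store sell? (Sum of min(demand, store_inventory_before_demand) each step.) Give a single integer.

Answer: 23

Derivation:
Step 1: sold=5 (running total=5) -> [3 5 7]
Step 2: sold=5 (running total=10) -> [3 4 6]
Step 3: sold=5 (running total=15) -> [3 3 5]
Step 4: sold=5 (running total=20) -> [3 3 3]
Step 5: sold=3 (running total=23) -> [3 3 3]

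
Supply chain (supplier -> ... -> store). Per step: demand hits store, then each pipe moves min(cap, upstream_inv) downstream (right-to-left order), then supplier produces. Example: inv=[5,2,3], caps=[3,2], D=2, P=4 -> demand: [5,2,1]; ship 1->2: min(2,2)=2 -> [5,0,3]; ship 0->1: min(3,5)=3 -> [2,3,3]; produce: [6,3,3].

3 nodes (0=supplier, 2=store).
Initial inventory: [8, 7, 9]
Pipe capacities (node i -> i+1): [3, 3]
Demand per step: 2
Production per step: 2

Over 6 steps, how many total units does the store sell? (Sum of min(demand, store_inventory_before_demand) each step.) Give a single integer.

Answer: 12

Derivation:
Step 1: sold=2 (running total=2) -> [7 7 10]
Step 2: sold=2 (running total=4) -> [6 7 11]
Step 3: sold=2 (running total=6) -> [5 7 12]
Step 4: sold=2 (running total=8) -> [4 7 13]
Step 5: sold=2 (running total=10) -> [3 7 14]
Step 6: sold=2 (running total=12) -> [2 7 15]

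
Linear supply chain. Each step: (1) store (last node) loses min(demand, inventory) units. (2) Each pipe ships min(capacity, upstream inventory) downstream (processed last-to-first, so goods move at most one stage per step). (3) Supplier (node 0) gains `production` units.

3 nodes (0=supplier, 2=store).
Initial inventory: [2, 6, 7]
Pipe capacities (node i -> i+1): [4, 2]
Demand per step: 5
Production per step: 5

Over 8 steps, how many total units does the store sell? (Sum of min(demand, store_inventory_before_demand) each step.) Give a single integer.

Answer: 21

Derivation:
Step 1: sold=5 (running total=5) -> [5 6 4]
Step 2: sold=4 (running total=9) -> [6 8 2]
Step 3: sold=2 (running total=11) -> [7 10 2]
Step 4: sold=2 (running total=13) -> [8 12 2]
Step 5: sold=2 (running total=15) -> [9 14 2]
Step 6: sold=2 (running total=17) -> [10 16 2]
Step 7: sold=2 (running total=19) -> [11 18 2]
Step 8: sold=2 (running total=21) -> [12 20 2]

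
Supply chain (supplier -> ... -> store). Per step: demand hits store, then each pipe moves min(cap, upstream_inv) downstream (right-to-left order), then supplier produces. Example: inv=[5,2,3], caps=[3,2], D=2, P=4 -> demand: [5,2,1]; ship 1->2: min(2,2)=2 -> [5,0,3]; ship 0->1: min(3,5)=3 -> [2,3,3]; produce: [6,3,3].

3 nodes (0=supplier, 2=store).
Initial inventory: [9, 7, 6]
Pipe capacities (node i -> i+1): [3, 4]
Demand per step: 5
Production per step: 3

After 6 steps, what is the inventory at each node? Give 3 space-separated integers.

Step 1: demand=5,sold=5 ship[1->2]=4 ship[0->1]=3 prod=3 -> inv=[9 6 5]
Step 2: demand=5,sold=5 ship[1->2]=4 ship[0->1]=3 prod=3 -> inv=[9 5 4]
Step 3: demand=5,sold=4 ship[1->2]=4 ship[0->1]=3 prod=3 -> inv=[9 4 4]
Step 4: demand=5,sold=4 ship[1->2]=4 ship[0->1]=3 prod=3 -> inv=[9 3 4]
Step 5: demand=5,sold=4 ship[1->2]=3 ship[0->1]=3 prod=3 -> inv=[9 3 3]
Step 6: demand=5,sold=3 ship[1->2]=3 ship[0->1]=3 prod=3 -> inv=[9 3 3]

9 3 3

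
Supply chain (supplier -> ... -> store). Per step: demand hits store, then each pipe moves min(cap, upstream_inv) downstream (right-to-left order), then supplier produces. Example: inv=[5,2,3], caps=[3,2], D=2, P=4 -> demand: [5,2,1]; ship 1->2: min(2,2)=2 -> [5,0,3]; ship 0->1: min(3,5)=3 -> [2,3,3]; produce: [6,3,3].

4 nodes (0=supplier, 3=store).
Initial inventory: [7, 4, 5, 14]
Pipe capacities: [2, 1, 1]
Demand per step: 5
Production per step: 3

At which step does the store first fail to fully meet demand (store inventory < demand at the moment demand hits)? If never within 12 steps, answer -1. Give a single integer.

Step 1: demand=5,sold=5 ship[2->3]=1 ship[1->2]=1 ship[0->1]=2 prod=3 -> [8 5 5 10]
Step 2: demand=5,sold=5 ship[2->3]=1 ship[1->2]=1 ship[0->1]=2 prod=3 -> [9 6 5 6]
Step 3: demand=5,sold=5 ship[2->3]=1 ship[1->2]=1 ship[0->1]=2 prod=3 -> [10 7 5 2]
Step 4: demand=5,sold=2 ship[2->3]=1 ship[1->2]=1 ship[0->1]=2 prod=3 -> [11 8 5 1]
Step 5: demand=5,sold=1 ship[2->3]=1 ship[1->2]=1 ship[0->1]=2 prod=3 -> [12 9 5 1]
Step 6: demand=5,sold=1 ship[2->3]=1 ship[1->2]=1 ship[0->1]=2 prod=3 -> [13 10 5 1]
Step 7: demand=5,sold=1 ship[2->3]=1 ship[1->2]=1 ship[0->1]=2 prod=3 -> [14 11 5 1]
Step 8: demand=5,sold=1 ship[2->3]=1 ship[1->2]=1 ship[0->1]=2 prod=3 -> [15 12 5 1]
Step 9: demand=5,sold=1 ship[2->3]=1 ship[1->2]=1 ship[0->1]=2 prod=3 -> [16 13 5 1]
Step 10: demand=5,sold=1 ship[2->3]=1 ship[1->2]=1 ship[0->1]=2 prod=3 -> [17 14 5 1]
Step 11: demand=5,sold=1 ship[2->3]=1 ship[1->2]=1 ship[0->1]=2 prod=3 -> [18 15 5 1]
Step 12: demand=5,sold=1 ship[2->3]=1 ship[1->2]=1 ship[0->1]=2 prod=3 -> [19 16 5 1]
First stockout at step 4

4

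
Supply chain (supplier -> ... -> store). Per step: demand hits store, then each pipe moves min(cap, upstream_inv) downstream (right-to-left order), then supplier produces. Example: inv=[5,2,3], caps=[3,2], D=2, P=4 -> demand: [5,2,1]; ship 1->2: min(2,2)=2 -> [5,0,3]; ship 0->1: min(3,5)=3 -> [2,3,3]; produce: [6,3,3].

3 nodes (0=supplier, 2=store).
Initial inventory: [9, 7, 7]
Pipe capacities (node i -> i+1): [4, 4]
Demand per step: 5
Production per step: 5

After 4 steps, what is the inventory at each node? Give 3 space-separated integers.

Step 1: demand=5,sold=5 ship[1->2]=4 ship[0->1]=4 prod=5 -> inv=[10 7 6]
Step 2: demand=5,sold=5 ship[1->2]=4 ship[0->1]=4 prod=5 -> inv=[11 7 5]
Step 3: demand=5,sold=5 ship[1->2]=4 ship[0->1]=4 prod=5 -> inv=[12 7 4]
Step 4: demand=5,sold=4 ship[1->2]=4 ship[0->1]=4 prod=5 -> inv=[13 7 4]

13 7 4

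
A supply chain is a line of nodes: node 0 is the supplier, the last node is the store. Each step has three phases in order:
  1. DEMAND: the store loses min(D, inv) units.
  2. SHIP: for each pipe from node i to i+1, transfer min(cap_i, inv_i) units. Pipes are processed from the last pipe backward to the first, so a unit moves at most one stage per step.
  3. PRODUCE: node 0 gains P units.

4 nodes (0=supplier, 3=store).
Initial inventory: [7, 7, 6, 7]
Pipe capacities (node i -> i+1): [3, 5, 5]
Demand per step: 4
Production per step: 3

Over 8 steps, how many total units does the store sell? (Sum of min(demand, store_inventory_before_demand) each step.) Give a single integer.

Step 1: sold=4 (running total=4) -> [7 5 6 8]
Step 2: sold=4 (running total=8) -> [7 3 6 9]
Step 3: sold=4 (running total=12) -> [7 3 4 10]
Step 4: sold=4 (running total=16) -> [7 3 3 10]
Step 5: sold=4 (running total=20) -> [7 3 3 9]
Step 6: sold=4 (running total=24) -> [7 3 3 8]
Step 7: sold=4 (running total=28) -> [7 3 3 7]
Step 8: sold=4 (running total=32) -> [7 3 3 6]

Answer: 32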